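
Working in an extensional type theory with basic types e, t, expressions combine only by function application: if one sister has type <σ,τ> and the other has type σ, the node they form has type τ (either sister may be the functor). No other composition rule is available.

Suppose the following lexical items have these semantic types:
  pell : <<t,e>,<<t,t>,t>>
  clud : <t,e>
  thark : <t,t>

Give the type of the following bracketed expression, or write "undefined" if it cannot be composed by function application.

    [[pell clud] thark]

t

[pell clud]: functor pell : <<t,e>,<<t,t>,t>>, argument clud : <t,e>; result <<t,t>,t>.
[[pell clud] thark]: functor [pell clud] : <<t,t>,t>, argument thark : <t,t>; result t.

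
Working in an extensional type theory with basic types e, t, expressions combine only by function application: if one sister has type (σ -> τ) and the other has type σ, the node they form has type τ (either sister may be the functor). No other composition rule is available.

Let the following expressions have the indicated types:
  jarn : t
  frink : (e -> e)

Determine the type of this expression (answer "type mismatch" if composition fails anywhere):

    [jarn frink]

At [jarn frink]: neither t nor (e -> e) can take the other as argument; the node is ill-typed.

type mismatch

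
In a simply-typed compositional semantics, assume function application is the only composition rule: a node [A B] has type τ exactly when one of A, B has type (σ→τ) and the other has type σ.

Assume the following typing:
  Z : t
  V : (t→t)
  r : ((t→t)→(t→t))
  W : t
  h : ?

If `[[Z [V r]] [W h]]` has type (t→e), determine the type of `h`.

(t→(t→(t→e)))

[[Z [V r]] [W h]] must have type (t→e). The sister [Z [V r]] has type t; that is not a function onto (t→e), so [W h] must be the functor, of type (t→(t→e)).
[W h] must have type (t→(t→e)). The sister W has type t; that is not a function onto (t→(t→e)), so h must be the functor, of type (t→(t→(t→e))).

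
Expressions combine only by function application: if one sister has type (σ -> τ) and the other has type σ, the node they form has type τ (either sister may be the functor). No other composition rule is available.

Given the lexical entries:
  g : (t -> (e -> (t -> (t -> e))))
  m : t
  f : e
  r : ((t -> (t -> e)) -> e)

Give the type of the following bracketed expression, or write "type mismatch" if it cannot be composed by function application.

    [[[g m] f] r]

[g m] — g of type (t -> (e -> (t -> (t -> e)))) combines with m of type t: type (e -> (t -> (t -> e))).
[[g m] f] — [g m] of type (e -> (t -> (t -> e))) combines with f of type e: type (t -> (t -> e)).
[[[g m] f] r] — r of type ((t -> (t -> e)) -> e) combines with [[g m] f] of type (t -> (t -> e)): type e.

e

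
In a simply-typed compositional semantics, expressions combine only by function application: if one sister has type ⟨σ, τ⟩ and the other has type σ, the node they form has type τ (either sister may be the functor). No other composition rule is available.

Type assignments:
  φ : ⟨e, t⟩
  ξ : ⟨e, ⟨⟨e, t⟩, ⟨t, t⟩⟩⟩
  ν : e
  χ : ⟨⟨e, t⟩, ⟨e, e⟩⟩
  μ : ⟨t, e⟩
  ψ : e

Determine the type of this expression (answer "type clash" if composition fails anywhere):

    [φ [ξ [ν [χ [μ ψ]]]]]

[μ ψ]: ⟨t, e⟩ with e — neither is a function whose domain matches the other; composition fails here.

type clash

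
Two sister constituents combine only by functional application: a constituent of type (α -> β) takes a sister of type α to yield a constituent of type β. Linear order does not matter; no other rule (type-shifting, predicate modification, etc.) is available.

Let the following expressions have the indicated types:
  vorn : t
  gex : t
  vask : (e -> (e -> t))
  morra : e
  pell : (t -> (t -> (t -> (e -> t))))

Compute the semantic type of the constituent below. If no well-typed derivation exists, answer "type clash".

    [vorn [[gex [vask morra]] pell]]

[vask morra]: vask is (e -> (e -> t)), morra is e; result (e -> t).
[gex [vask morra]]: t and (e -> t) cannot combine by function application — type clash.

type clash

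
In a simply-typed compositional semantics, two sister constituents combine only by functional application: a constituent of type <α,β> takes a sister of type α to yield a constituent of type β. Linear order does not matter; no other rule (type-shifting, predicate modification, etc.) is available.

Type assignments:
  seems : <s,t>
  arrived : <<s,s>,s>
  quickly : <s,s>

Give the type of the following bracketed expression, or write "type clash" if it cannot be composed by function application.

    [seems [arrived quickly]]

[arrived quickly]: arrived is <<s,s>,s>, quickly is <s,s>; result s.
[seems [arrived quickly]]: seems is <s,t>, [arrived quickly] is s; result t.

t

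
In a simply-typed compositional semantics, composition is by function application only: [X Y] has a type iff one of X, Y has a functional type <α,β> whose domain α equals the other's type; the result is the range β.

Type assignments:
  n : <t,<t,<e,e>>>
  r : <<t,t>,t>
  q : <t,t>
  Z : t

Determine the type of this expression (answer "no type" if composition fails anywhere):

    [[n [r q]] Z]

[r q] — r of type <<t,t>,t> combines with q of type <t,t>: type t.
[n [r q]] — n of type <t,<t,<e,e>>> combines with [r q] of type t: type <t,<e,e>>.
[[n [r q]] Z] — [n [r q]] of type <t,<e,e>> combines with Z of type t: type <e,e>.

<e,e>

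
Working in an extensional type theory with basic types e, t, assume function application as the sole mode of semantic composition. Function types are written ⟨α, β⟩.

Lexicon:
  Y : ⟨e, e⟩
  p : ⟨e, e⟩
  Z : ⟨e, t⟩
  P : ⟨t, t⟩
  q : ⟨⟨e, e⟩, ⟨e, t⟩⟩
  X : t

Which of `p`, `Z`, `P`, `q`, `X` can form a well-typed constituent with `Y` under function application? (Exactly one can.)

q

p : ⟨e, e⟩ — neither side's domain matches the other.
Z : ⟨e, t⟩ — neither side's domain matches the other.
P : ⟨t, t⟩ — neither side's domain matches the other.
q — combines: q : ⟨⟨e, e⟩, ⟨e, t⟩⟩ takes Y : ⟨e, e⟩ as argument, giving ⟨e, t⟩.
X : t — neither side's domain matches the other.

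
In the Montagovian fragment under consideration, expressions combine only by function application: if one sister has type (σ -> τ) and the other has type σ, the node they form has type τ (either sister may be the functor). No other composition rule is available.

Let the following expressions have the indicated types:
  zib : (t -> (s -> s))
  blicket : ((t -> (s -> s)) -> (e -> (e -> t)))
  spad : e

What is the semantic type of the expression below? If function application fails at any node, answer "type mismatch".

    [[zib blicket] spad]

(e -> t)

[zib blicket]: ((t -> (s -> s)) -> (e -> (e -> t))) applied to (t -> (s -> s)) yields (e -> (e -> t)).
[[zib blicket] spad]: (e -> (e -> t)) applied to e yields (e -> t).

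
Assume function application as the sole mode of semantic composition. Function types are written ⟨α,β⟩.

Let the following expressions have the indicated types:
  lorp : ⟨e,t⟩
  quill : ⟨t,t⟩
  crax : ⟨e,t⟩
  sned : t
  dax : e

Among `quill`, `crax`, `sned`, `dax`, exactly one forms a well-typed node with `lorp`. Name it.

dax

quill : ⟨t,t⟩ — no; lorp wants e, and quill wants t.
crax : ⟨e,t⟩ — no; lorp wants e, and crax wants e.
sned : t — no; lorp wants e, and sned wants nothing (atomic).
dax — combines: lorp : ⟨e,t⟩ takes dax : e as argument, giving t.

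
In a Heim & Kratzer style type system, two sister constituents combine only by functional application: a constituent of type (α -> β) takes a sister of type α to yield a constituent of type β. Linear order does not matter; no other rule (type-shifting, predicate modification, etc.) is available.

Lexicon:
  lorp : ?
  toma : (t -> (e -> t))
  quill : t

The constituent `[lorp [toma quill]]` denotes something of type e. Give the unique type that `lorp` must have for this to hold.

At [lorp [toma quill]] (required: e): [toma quill] is (e -> t), which is not a function with range e; hence lorp is the functor — type ((e -> t) -> e).

((e -> t) -> e)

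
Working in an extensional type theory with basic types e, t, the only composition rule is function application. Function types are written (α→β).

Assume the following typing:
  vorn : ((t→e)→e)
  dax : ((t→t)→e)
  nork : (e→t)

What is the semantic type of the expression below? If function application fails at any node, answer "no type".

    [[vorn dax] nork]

[vorn dax]: ((t→e)→e) with ((t→t)→e) — neither is a function whose domain matches the other; composition fails here.

no type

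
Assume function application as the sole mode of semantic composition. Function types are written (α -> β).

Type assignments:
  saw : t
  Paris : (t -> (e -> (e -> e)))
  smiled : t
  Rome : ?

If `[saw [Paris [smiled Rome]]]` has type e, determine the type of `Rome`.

(t -> ((t -> (e -> (e -> e))) -> (t -> e)))

For [saw [Paris [smiled Rome]]] to have type e with saw of type t, [Paris [smiled Rome]] must be the function: [Paris [smiled Rome]] : (t -> e).
For [Paris [smiled Rome]] to have type (t -> e) with Paris of type (t -> (e -> (e -> e))), [smiled Rome] must be the function: [smiled Rome] : ((t -> (e -> (e -> e))) -> (t -> e)).
For [smiled Rome] to have type ((t -> (e -> (e -> e))) -> (t -> e)) with smiled of type t, Rome must be the function: Rome : (t -> ((t -> (e -> (e -> e))) -> (t -> e))).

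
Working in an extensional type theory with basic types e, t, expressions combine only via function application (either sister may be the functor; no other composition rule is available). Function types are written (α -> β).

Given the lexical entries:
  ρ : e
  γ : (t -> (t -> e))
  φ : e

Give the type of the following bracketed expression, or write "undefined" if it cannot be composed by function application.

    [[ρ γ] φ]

undefined

[ρ γ]: e with (t -> (t -> e)) — neither is a function whose domain matches the other; composition fails here.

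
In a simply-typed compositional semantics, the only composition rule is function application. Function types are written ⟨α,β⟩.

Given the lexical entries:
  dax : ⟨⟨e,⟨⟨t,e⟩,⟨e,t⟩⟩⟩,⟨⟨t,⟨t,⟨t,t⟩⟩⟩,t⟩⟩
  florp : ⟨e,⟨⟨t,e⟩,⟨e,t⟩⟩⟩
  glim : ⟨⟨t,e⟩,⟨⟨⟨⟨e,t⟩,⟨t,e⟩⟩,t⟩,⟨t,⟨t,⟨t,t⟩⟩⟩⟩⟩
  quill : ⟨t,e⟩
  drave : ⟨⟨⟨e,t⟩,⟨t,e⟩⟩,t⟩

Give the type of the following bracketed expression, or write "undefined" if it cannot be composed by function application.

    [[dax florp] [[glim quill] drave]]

t

At [dax florp], dax : ⟨⟨e,⟨⟨t,e⟩,⟨e,t⟩⟩⟩,⟨⟨t,⟨t,⟨t,t⟩⟩⟩,t⟩⟩ takes florp : ⟨e,⟨⟨t,e⟩,⟨e,t⟩⟩⟩, giving ⟨⟨t,⟨t,⟨t,t⟩⟩⟩,t⟩.
At [glim quill], glim : ⟨⟨t,e⟩,⟨⟨⟨⟨e,t⟩,⟨t,e⟩⟩,t⟩,⟨t,⟨t,⟨t,t⟩⟩⟩⟩⟩ takes quill : ⟨t,e⟩, giving ⟨⟨⟨⟨e,t⟩,⟨t,e⟩⟩,t⟩,⟨t,⟨t,⟨t,t⟩⟩⟩⟩.
At [[glim quill] drave], [glim quill] : ⟨⟨⟨⟨e,t⟩,⟨t,e⟩⟩,t⟩,⟨t,⟨t,⟨t,t⟩⟩⟩⟩ takes drave : ⟨⟨⟨e,t⟩,⟨t,e⟩⟩,t⟩, giving ⟨t,⟨t,⟨t,t⟩⟩⟩.
At [[dax florp] [[glim quill] drave]], [dax florp] : ⟨⟨t,⟨t,⟨t,t⟩⟩⟩,t⟩ takes [[glim quill] drave] : ⟨t,⟨t,⟨t,t⟩⟩⟩, giving t.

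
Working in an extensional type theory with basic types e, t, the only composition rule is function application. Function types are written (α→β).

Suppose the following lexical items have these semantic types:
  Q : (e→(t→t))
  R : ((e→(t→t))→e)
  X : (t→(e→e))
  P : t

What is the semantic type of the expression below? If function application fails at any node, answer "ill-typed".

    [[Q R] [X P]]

[Q R]: functor R : ((e→(t→t))→e), argument Q : (e→(t→t)); result e.
[X P]: functor X : (t→(e→e)), argument P : t; result (e→e).
[[Q R] [X P]]: functor [X P] : (e→e), argument [Q R] : e; result e.

e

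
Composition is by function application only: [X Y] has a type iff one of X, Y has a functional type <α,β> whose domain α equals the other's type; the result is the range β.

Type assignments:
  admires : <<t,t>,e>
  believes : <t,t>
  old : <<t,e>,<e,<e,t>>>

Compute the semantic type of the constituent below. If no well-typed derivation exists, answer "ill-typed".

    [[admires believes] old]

ill-typed

[admires believes]: admires is <<t,t>,e>, believes is <t,t>; result e.
[[admires believes] old]: e and <<t,e>,<e,<e,t>>> cannot combine by function application — type clash.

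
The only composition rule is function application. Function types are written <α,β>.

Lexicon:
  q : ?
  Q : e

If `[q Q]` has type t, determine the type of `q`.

<e,t>

For [q Q] to have type t with Q of type e, q must be the function: q : <e,t>.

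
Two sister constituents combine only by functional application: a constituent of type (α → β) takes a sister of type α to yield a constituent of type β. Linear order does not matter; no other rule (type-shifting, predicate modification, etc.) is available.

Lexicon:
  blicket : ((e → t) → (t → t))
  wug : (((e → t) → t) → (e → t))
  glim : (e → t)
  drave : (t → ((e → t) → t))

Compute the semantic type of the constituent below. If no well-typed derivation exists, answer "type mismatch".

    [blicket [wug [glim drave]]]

[glim drave]: (e → t) and (t → ((e → t) → t)) cannot combine by function application — type clash.

type mismatch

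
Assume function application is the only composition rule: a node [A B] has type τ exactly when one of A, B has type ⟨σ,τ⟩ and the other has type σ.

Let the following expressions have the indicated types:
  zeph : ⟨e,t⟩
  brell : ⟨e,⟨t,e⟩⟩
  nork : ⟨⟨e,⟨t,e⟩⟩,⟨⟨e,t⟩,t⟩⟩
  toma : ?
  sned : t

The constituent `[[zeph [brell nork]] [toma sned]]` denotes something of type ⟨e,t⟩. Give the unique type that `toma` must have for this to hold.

⟨t,⟨t,⟨e,t⟩⟩⟩

[[zeph [brell nork]] [toma sned]] must have type ⟨e,t⟩. The sister [zeph [brell nork]] has type t; that is not a function onto ⟨e,t⟩, so [toma sned] must be the functor, of type ⟨t,⟨e,t⟩⟩.
[toma sned] must have type ⟨t,⟨e,t⟩⟩. The sister sned has type t; that is not a function onto ⟨t,⟨e,t⟩⟩, so toma must be the functor, of type ⟨t,⟨t,⟨e,t⟩⟩⟩.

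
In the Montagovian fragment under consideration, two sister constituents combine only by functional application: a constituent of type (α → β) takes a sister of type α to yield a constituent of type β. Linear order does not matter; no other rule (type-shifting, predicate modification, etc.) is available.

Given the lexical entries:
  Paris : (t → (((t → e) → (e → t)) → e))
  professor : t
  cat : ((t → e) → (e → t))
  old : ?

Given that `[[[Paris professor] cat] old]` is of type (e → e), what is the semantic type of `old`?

[[[Paris professor] cat] old] must have type (e → e). The sister [[Paris professor] cat] has type e; that is not a function onto (e → e), so old must be the functor, of type (e → (e → e)).

(e → (e → e))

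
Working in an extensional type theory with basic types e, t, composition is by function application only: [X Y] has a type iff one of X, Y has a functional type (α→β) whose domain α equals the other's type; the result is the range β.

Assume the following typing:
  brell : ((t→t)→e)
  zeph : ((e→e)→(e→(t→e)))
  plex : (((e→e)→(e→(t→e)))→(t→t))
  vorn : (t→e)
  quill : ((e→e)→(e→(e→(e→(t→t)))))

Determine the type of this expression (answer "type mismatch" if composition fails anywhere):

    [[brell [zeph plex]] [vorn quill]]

[zeph plex] — plex of type (((e→e)→(e→(t→e)))→(t→t)) combines with zeph of type ((e→e)→(e→(t→e))): type (t→t).
[brell [zeph plex]] — brell of type ((t→t)→e) combines with [zeph plex] of type (t→t): type e.
[vorn quill]: (t→e) with ((e→e)→(e→(e→(e→(t→t))))) — neither is a function whose domain matches the other; composition fails here.

type mismatch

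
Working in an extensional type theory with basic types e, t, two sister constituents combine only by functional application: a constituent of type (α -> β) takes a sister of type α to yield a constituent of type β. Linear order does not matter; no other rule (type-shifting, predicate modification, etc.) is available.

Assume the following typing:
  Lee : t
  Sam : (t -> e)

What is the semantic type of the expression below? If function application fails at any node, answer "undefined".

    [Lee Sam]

e

[Lee Sam]: functor Sam : (t -> e), argument Lee : t; result e.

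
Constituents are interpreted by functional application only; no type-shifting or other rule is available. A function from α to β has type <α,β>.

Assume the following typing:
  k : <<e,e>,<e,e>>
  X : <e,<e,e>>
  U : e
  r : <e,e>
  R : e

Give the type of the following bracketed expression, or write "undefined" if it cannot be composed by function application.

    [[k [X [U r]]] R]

e

[U r]: r is <e,e>, U is e; result e.
[X [U r]]: X is <e,<e,e>>, [U r] is e; result <e,e>.
[k [X [U r]]]: k is <<e,e>,<e,e>>, [X [U r]] is <e,e>; result <e,e>.
[[k [X [U r]]] R]: [k [X [U r]]] is <e,e>, R is e; result e.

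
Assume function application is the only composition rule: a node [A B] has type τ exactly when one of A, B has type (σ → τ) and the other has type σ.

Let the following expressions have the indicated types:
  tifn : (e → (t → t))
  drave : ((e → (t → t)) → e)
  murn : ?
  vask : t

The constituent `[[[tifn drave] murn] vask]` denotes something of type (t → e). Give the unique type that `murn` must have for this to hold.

For [[[tifn drave] murn] vask] to have type (t → e) with vask of type t, [[tifn drave] murn] must be the function: [[tifn drave] murn] : (t → (t → e)).
For [[tifn drave] murn] to have type (t → (t → e)) with [tifn drave] of type e, murn must be the function: murn : (e → (t → (t → e))).

(e → (t → (t → e)))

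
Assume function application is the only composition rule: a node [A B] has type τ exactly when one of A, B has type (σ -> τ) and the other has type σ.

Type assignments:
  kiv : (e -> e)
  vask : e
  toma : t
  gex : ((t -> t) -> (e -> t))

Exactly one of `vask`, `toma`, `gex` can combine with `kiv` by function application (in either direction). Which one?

vask

vask — combines: kiv : (e -> e) takes vask : e as argument, giving e.
toma : t — kiv needs e; toma needs nothing (atomic); neither fits.
gex : ((t -> t) -> (e -> t)) — kiv needs e; gex needs (t -> t); neither fits.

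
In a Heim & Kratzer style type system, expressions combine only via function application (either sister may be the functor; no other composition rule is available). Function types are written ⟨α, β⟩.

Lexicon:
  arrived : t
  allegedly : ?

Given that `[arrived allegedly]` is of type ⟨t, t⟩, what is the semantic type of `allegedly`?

⟨t, ⟨t, t⟩⟩

[arrived allegedly] is required to be ⟨t, t⟩. arrived : t cannot yield ⟨t, t⟩ as functor, so allegedly : ⟨t, ⟨t, t⟩⟩.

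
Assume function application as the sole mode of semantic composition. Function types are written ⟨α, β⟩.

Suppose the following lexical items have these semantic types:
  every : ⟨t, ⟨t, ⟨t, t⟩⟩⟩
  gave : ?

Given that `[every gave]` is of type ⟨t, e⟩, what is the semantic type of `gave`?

⟨⟨t, ⟨t, ⟨t, t⟩⟩⟩, ⟨t, e⟩⟩

For [every gave] to have type ⟨t, e⟩ with every of type ⟨t, ⟨t, ⟨t, t⟩⟩⟩, gave must be the function: gave : ⟨⟨t, ⟨t, ⟨t, t⟩⟩⟩, ⟨t, e⟩⟩.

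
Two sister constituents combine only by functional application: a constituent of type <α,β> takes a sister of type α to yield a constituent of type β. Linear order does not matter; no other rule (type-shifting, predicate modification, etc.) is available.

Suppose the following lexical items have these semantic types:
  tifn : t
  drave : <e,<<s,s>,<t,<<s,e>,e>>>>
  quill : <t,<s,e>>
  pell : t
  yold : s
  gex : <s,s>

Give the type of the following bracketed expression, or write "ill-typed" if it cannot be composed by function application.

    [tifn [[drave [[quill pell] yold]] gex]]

[quill pell]: quill is <t,<s,e>>, pell is t; result <s,e>.
[[quill pell] yold]: [quill pell] is <s,e>, yold is s; result e.
[drave [[quill pell] yold]]: drave is <e,<<s,s>,<t,<<s,e>,e>>>>, [[quill pell] yold] is e; result <<s,s>,<t,<<s,e>,e>>>.
[[drave [[quill pell] yold]] gex]: [drave [[quill pell] yold]] is <<s,s>,<t,<<s,e>,e>>>, gex is <s,s>; result <t,<<s,e>,e>>.
[tifn [[drave [[quill pell] yold]] gex]]: [[drave [[quill pell] yold]] gex] is <t,<<s,e>,e>>, tifn is t; result <<s,e>,e>.

<<s,e>,e>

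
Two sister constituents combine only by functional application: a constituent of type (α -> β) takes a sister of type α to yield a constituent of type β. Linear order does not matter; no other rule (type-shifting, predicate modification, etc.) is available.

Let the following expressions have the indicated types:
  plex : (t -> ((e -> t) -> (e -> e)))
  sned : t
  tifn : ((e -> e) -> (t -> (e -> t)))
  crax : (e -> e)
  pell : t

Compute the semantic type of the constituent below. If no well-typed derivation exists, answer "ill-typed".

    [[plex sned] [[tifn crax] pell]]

At [plex sned], plex : (t -> ((e -> t) -> (e -> e))) takes sned : t, giving ((e -> t) -> (e -> e)).
At [tifn crax], tifn : ((e -> e) -> (t -> (e -> t))) takes crax : (e -> e), giving (t -> (e -> t)).
At [[tifn crax] pell], [tifn crax] : (t -> (e -> t)) takes pell : t, giving (e -> t).
At [[plex sned] [[tifn crax] pell]], [plex sned] : ((e -> t) -> (e -> e)) takes [[tifn crax] pell] : (e -> t), giving (e -> e).

(e -> e)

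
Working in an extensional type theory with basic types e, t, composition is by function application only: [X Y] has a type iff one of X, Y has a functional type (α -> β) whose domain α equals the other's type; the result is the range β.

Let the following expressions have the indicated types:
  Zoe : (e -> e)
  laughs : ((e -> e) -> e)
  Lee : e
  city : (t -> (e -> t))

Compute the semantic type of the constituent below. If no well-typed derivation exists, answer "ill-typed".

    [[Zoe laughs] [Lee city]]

[Zoe laughs]: laughs is ((e -> e) -> e), Zoe is (e -> e); result e.
[Lee city]: e and (t -> (e -> t)) cannot combine by function application — type clash.

ill-typed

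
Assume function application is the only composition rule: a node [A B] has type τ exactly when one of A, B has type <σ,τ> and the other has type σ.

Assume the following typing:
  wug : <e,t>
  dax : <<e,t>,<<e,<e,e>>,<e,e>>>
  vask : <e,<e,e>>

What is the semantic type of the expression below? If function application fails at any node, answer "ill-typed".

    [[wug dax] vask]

<e,e>

[wug dax]: <<e,t>,<<e,<e,e>>,<e,e>>> applied to <e,t> yields <<e,<e,e>>,<e,e>>.
[[wug dax] vask]: <<e,<e,e>>,<e,e>> applied to <e,<e,e>> yields <e,e>.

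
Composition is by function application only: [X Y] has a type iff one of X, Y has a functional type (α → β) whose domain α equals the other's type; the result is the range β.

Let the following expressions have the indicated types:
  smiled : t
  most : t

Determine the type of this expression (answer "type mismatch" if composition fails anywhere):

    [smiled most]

type mismatch

[smiled most]: t with t — neither is a function whose domain matches the other; composition fails here.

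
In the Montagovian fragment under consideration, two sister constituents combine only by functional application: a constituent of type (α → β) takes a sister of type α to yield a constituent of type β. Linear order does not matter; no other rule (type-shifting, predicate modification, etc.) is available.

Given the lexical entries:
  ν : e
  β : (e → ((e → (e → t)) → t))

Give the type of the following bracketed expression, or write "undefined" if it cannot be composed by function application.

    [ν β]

[ν β] — β of type (e → ((e → (e → t)) → t)) combines with ν of type e: type ((e → (e → t)) → t).

((e → (e → t)) → t)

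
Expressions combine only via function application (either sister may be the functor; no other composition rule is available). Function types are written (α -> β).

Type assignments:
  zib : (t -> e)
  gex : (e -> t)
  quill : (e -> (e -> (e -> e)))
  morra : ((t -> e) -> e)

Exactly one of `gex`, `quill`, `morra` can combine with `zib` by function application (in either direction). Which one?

morra

gex : (e -> t) — neither side's domain matches the other.
quill : (e -> (e -> (e -> e))) — neither side's domain matches the other.
morra — combines: morra : ((t -> e) -> e) takes zib : (t -> e) as argument, giving e.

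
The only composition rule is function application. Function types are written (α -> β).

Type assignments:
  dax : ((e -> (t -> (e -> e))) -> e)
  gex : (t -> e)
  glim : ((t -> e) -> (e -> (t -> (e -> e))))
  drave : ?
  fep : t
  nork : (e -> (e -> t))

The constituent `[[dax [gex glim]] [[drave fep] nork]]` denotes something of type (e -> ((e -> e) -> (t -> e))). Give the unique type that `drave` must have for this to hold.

[[dax [gex glim]] [[drave fep] nork]] is required to be (e -> ((e -> e) -> (t -> e))). [dax [gex glim]] : e cannot yield (e -> ((e -> e) -> (t -> e))) as functor, so [[drave fep] nork] : (e -> (e -> ((e -> e) -> (t -> e)))).
[[drave fep] nork] is required to be (e -> (e -> ((e -> e) -> (t -> e)))). nork : (e -> (e -> t)) cannot yield (e -> (e -> ((e -> e) -> (t -> e)))) as functor, so [drave fep] : ((e -> (e -> t)) -> (e -> (e -> ((e -> e) -> (t -> e))))).
[drave fep] is required to be ((e -> (e -> t)) -> (e -> (e -> ((e -> e) -> (t -> e))))). fep : t cannot yield ((e -> (e -> t)) -> (e -> (e -> ((e -> e) -> (t -> e))))) as functor, so drave : (t -> ((e -> (e -> t)) -> (e -> (e -> ((e -> e) -> (t -> e)))))).

(t -> ((e -> (e -> t)) -> (e -> (e -> ((e -> e) -> (t -> e))))))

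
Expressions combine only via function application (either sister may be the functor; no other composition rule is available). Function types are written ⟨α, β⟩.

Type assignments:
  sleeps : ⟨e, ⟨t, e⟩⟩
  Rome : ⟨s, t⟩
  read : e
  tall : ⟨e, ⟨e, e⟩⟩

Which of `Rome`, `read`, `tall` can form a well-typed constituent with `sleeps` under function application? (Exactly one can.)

read

Rome : ⟨s, t⟩ — sleeps needs e; Rome needs s; neither fits.
read — combines: sleeps : ⟨e, ⟨t, e⟩⟩ takes read : e as argument, giving ⟨t, e⟩.
tall : ⟨e, ⟨e, e⟩⟩ — sleeps needs e; tall needs e; neither fits.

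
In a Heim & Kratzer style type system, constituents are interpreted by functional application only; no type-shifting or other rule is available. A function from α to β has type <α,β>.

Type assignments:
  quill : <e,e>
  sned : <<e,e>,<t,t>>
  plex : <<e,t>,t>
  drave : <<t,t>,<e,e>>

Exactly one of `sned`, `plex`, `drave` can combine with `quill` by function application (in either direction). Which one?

sned

sned — combines: sned : <<e,e>,<t,t>> takes quill : <e,e> as argument, giving <t,t>.
plex : <<e,t>,t> — does not combine with quill.
drave : <<t,t>,<e,e>> — does not combine with quill.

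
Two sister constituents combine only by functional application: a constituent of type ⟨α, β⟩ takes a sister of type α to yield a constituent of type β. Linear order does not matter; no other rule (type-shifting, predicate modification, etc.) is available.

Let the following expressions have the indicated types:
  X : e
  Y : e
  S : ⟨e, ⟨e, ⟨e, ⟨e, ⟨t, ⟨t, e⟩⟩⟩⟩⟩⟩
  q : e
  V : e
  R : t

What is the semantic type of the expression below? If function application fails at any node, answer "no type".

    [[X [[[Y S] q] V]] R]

⟨t, e⟩

[Y S] — S of type ⟨e, ⟨e, ⟨e, ⟨e, ⟨t, ⟨t, e⟩⟩⟩⟩⟩⟩ combines with Y of type e: type ⟨e, ⟨e, ⟨e, ⟨t, ⟨t, e⟩⟩⟩⟩⟩.
[[Y S] q] — [Y S] of type ⟨e, ⟨e, ⟨e, ⟨t, ⟨t, e⟩⟩⟩⟩⟩ combines with q of type e: type ⟨e, ⟨e, ⟨t, ⟨t, e⟩⟩⟩⟩.
[[[Y S] q] V] — [[Y S] q] of type ⟨e, ⟨e, ⟨t, ⟨t, e⟩⟩⟩⟩ combines with V of type e: type ⟨e, ⟨t, ⟨t, e⟩⟩⟩.
[X [[[Y S] q] V]] — [[[Y S] q] V] of type ⟨e, ⟨t, ⟨t, e⟩⟩⟩ combines with X of type e: type ⟨t, ⟨t, e⟩⟩.
[[X [[[Y S] q] V]] R] — [X [[[Y S] q] V]] of type ⟨t, ⟨t, e⟩⟩ combines with R of type t: type ⟨t, e⟩.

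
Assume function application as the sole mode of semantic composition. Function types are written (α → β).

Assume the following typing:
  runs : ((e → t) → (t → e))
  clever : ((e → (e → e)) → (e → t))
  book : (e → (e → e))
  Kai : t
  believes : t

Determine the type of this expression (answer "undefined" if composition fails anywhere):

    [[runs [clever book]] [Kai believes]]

undefined

[clever book]: ((e → (e → e)) → (e → t)) applied to (e → (e → e)) yields (e → t).
[runs [clever book]]: ((e → t) → (t → e)) applied to (e → t) yields (t → e).
At [Kai believes]: neither t nor t can take the other as argument; the node is ill-typed.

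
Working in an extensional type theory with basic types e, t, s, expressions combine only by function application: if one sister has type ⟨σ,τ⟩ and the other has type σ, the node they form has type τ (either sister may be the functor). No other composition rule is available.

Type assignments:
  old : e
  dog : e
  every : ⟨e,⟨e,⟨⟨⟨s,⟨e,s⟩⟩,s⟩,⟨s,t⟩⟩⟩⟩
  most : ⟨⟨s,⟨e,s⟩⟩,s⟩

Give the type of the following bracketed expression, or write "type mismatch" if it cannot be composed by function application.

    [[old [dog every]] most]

[dog every]: every is ⟨e,⟨e,⟨⟨⟨s,⟨e,s⟩⟩,s⟩,⟨s,t⟩⟩⟩⟩, dog is e; result ⟨e,⟨⟨⟨s,⟨e,s⟩⟩,s⟩,⟨s,t⟩⟩⟩.
[old [dog every]]: [dog every] is ⟨e,⟨⟨⟨s,⟨e,s⟩⟩,s⟩,⟨s,t⟩⟩⟩, old is e; result ⟨⟨⟨s,⟨e,s⟩⟩,s⟩,⟨s,t⟩⟩.
[[old [dog every]] most]: [old [dog every]] is ⟨⟨⟨s,⟨e,s⟩⟩,s⟩,⟨s,t⟩⟩, most is ⟨⟨s,⟨e,s⟩⟩,s⟩; result ⟨s,t⟩.

⟨s,t⟩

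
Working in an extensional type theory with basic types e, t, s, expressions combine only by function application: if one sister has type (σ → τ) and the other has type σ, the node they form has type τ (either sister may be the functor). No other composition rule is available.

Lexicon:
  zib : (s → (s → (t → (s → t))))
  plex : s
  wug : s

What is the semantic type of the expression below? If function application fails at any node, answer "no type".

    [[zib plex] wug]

[zib plex]: zib is (s → (s → (t → (s → t)))), plex is s; result (s → (t → (s → t))).
[[zib plex] wug]: [zib plex] is (s → (t → (s → t))), wug is s; result (t → (s → t)).

(t → (s → t))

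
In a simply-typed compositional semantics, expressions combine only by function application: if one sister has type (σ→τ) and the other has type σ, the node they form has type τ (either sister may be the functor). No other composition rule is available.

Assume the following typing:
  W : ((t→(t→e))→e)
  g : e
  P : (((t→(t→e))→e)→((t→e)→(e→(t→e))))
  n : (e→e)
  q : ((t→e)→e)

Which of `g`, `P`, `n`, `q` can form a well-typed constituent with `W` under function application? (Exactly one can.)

g : e — no; W wants (t→(t→e)), and g wants nothing (atomic).
P — combines: P : (((t→(t→e))→e)→((t→e)→(e→(t→e)))) takes W : ((t→(t→e))→e) as argument, giving ((t→e)→(e→(t→e))).
n : (e→e) — no; W wants (t→(t→e)), and n wants e.
q : ((t→e)→e) — no; W wants (t→(t→e)), and q wants (t→e).

P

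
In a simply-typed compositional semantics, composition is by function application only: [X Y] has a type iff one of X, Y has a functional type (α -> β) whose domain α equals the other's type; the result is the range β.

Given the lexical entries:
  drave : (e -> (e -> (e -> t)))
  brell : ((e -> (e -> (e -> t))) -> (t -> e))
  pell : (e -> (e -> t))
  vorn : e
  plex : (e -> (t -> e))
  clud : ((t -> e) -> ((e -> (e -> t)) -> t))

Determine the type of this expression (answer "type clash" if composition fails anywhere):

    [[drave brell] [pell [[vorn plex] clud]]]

[drave brell] — brell of type ((e -> (e -> (e -> t))) -> (t -> e)) combines with drave of type (e -> (e -> (e -> t))): type (t -> e).
[vorn plex] — plex of type (e -> (t -> e)) combines with vorn of type e: type (t -> e).
[[vorn plex] clud] — clud of type ((t -> e) -> ((e -> (e -> t)) -> t)) combines with [vorn plex] of type (t -> e): type ((e -> (e -> t)) -> t).
[pell [[vorn plex] clud]] — [[vorn plex] clud] of type ((e -> (e -> t)) -> t) combines with pell of type (e -> (e -> t)): type t.
[[drave brell] [pell [[vorn plex] clud]]] — [drave brell] of type (t -> e) combines with [pell [[vorn plex] clud]] of type t: type e.

e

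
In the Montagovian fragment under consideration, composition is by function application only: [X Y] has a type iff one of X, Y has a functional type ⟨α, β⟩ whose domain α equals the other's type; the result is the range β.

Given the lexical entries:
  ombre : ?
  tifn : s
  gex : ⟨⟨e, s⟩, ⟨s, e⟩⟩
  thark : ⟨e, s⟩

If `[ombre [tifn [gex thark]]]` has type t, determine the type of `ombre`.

⟨e, t⟩

For [ombre [tifn [gex thark]]] to have type t with [tifn [gex thark]] of type e, ombre must be the function: ombre : ⟨e, t⟩.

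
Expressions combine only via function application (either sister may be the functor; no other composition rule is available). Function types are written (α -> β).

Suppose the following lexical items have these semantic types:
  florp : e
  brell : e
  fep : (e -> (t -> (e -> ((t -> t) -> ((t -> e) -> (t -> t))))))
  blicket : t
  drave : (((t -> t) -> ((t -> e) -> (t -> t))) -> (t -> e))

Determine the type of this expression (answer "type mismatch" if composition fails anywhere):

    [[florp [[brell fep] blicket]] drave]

[brell fep]: (e -> (t -> (e -> ((t -> t) -> ((t -> e) -> (t -> t)))))) applied to e yields (t -> (e -> ((t -> t) -> ((t -> e) -> (t -> t))))).
[[brell fep] blicket]: (t -> (e -> ((t -> t) -> ((t -> e) -> (t -> t))))) applied to t yields (e -> ((t -> t) -> ((t -> e) -> (t -> t)))).
[florp [[brell fep] blicket]]: (e -> ((t -> t) -> ((t -> e) -> (t -> t)))) applied to e yields ((t -> t) -> ((t -> e) -> (t -> t))).
[[florp [[brell fep] blicket]] drave]: (((t -> t) -> ((t -> e) -> (t -> t))) -> (t -> e)) applied to ((t -> t) -> ((t -> e) -> (t -> t))) yields (t -> e).

(t -> e)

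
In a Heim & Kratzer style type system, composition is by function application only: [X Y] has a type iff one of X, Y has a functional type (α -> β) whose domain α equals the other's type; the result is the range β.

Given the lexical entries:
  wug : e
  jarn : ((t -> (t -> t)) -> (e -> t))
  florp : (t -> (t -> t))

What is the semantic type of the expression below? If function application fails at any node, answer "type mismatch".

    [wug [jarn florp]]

[jarn florp]: ((t -> (t -> t)) -> (e -> t)) applied to (t -> (t -> t)) yields (e -> t).
[wug [jarn florp]]: (e -> t) applied to e yields t.

t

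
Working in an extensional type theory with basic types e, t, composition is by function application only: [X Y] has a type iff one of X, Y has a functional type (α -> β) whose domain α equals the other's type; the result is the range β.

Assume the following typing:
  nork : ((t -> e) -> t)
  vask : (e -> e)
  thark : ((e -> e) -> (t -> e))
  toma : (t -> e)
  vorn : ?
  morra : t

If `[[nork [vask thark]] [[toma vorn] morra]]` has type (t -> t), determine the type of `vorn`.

((t -> e) -> (t -> (t -> (t -> t))))

[[nork [vask thark]] [[toma vorn] morra]] must have type (t -> t). The sister [nork [vask thark]] has type t; that is not a function onto (t -> t), so [[toma vorn] morra] must be the functor, of type (t -> (t -> t)).
[[toma vorn] morra] must have type (t -> (t -> t)). The sister morra has type t; that is not a function onto (t -> (t -> t)), so [toma vorn] must be the functor, of type (t -> (t -> (t -> t))).
[toma vorn] must have type (t -> (t -> (t -> t))). The sister toma has type (t -> e); that is not a function onto (t -> (t -> (t -> t))), so vorn must be the functor, of type ((t -> e) -> (t -> (t -> (t -> t)))).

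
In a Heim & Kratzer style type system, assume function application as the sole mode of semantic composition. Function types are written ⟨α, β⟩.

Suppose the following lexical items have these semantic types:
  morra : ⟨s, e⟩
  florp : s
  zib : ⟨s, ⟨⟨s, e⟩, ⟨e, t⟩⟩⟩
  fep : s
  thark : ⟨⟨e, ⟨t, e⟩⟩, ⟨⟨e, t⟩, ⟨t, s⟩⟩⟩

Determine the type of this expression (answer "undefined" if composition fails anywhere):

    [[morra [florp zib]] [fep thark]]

undefined

[florp zib]: functor zib : ⟨s, ⟨⟨s, e⟩, ⟨e, t⟩⟩⟩, argument florp : s; result ⟨⟨s, e⟩, ⟨e, t⟩⟩.
[morra [florp zib]]: functor [florp zib] : ⟨⟨s, e⟩, ⟨e, t⟩⟩, argument morra : ⟨s, e⟩; result ⟨e, t⟩.
[fep thark]: s and ⟨⟨e, ⟨t, e⟩⟩, ⟨⟨e, t⟩, ⟨t, s⟩⟩⟩ cannot combine by function application — type clash.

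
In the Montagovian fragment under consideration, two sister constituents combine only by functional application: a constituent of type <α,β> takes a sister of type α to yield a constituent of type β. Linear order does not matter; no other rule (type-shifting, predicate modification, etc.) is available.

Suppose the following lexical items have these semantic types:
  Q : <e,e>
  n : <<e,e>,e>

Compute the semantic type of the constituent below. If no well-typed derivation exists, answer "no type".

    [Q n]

e

[Q n]: <<e,e>,e> applied to <e,e> yields e.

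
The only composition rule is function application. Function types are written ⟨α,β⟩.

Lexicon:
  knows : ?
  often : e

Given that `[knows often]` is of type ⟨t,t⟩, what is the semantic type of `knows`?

⟨e,⟨t,t⟩⟩

For [knows often] to have type ⟨t,t⟩ with often of type e, knows must be the function: knows : ⟨e,⟨t,t⟩⟩.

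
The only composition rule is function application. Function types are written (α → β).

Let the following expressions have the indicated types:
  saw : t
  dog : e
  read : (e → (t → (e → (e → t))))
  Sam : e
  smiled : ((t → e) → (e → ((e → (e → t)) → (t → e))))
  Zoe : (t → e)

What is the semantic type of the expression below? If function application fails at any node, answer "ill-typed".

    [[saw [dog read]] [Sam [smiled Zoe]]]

[dog read]: read is (e → (t → (e → (e → t)))), dog is e; result (t → (e → (e → t))).
[saw [dog read]]: [dog read] is (t → (e → (e → t))), saw is t; result (e → (e → t)).
[smiled Zoe]: smiled is ((t → e) → (e → ((e → (e → t)) → (t → e)))), Zoe is (t → e); result (e → ((e → (e → t)) → (t → e))).
[Sam [smiled Zoe]]: [smiled Zoe] is (e → ((e → (e → t)) → (t → e))), Sam is e; result ((e → (e → t)) → (t → e)).
[[saw [dog read]] [Sam [smiled Zoe]]]: [Sam [smiled Zoe]] is ((e → (e → t)) → (t → e)), [saw [dog read]] is (e → (e → t)); result (t → e).

(t → e)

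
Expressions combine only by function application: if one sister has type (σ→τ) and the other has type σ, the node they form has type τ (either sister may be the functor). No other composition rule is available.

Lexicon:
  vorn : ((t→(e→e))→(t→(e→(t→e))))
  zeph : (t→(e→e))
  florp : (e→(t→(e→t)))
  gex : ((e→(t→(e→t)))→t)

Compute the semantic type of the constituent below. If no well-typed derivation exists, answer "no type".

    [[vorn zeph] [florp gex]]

At [vorn zeph], vorn : ((t→(e→e))→(t→(e→(t→e)))) takes zeph : (t→(e→e)), giving (t→(e→(t→e))).
At [florp gex], gex : ((e→(t→(e→t)))→t) takes florp : (e→(t→(e→t))), giving t.
At [[vorn zeph] [florp gex]], [vorn zeph] : (t→(e→(t→e))) takes [florp gex] : t, giving (e→(t→e)).

(e→(t→e))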